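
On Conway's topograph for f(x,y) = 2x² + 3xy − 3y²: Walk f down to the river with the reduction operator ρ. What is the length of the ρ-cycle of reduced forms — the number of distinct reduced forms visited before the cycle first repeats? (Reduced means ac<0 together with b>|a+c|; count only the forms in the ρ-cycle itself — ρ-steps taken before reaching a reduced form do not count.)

D = 33, ⌊√D⌋ = 5
river: ρ → (-3,3,2)
river: ρ → (2,5,-1)
river: ρ → (-1,5,2)
river: ρ → (2,3,-3)
ρ-cycle length = 4 (tail of 0 descent steps not counted)

4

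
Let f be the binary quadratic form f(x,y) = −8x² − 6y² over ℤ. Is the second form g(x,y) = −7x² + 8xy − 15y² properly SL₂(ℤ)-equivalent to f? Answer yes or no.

D₁ = -192, D₂ = -356
discriminants differ ⇒ not SL₂(ℤ)-equivalent

no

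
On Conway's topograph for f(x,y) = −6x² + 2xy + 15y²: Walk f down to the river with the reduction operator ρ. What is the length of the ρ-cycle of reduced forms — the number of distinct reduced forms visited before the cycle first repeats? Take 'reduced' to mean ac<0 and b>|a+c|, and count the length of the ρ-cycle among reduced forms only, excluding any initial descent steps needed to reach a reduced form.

D = 364, ⌊√D⌋ = 19
descent: ρ → (15,-2,-6)
descent: ρ → (-6,14,7)  [lands on river]
river: ρ → (7,14,-6)
river: ρ → (-6,10,11)
river: ρ → (11,12,-5)
river: ρ → (-5,18,2)
river: ρ → (2,18,-5)
river: ρ → (-5,12,11)
river: ρ → (11,10,-6)
ρ-cycle length = 8 (tail of 2 descent steps not counted)

8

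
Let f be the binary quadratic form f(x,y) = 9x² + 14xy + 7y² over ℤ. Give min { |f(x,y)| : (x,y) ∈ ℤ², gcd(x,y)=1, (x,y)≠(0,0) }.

translate: b→-4 (≡14 mod 18), so (9,14,7)→(9,-4,2)
flip: (9,-4,2)→(2,4,9)
translate: b→0 (≡4 mod 4), so (2,4,9)→(2,0,7)
reduced (well bottom): (2,0,7) with a≤c, −a<b≤a
well minimum = a = 2

2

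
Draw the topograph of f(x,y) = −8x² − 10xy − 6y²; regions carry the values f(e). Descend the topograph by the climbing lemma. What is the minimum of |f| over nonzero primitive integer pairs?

translate: b→-6 (≡10 mod 16), so (8,10,6)→(8,-6,4)
flip: (8,-6,4)→(4,6,8)
translate: b→-2 (≡6 mod 8), so (4,6,8)→(4,-2,6)
reduced (well bottom): (4,-2,6) with a≤c, −a<b≤a
well minimum |f| = |-4| = 4 (negative-definite)

4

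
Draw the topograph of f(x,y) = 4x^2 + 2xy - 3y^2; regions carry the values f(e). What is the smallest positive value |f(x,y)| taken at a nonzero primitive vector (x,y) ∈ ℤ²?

river: ρ → (-3,4,3)
river: ρ → (3,2,-4)
river: ρ → (-4,6,1)
river: ρ → (1,6,-4)
river: ρ → (-4,2,3)
river: ρ → (3,4,-3)
river: ρ → (-3,2,4)
river: ρ → (4,6,-1)
river: ρ → (-1,6,4)
river: ρ → (4,2,-3)
closes: descent 0, river 10
min |a| on river = 1

1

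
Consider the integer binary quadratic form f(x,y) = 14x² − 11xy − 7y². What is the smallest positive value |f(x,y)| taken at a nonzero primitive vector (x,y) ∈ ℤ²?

descent: ρ → (-7,11,14)  [lands on river]
river: ρ → (14,17,-4)
river: ρ → (-4,15,18)
river: ρ → (18,21,-1)
river: ρ → (-1,21,18)
river: ρ → (18,15,-4)
river: ρ → (-4,17,14)
river: ρ → (14,11,-7)
river: ρ → (-7,17,8)
river: ρ → (8,15,-9)
river: ρ → (-9,21,2)
river: ρ → (2,19,-19)
river: ρ → (-19,19,2)
river: ρ → (2,21,-9)
river: ρ → (-9,15,8)
river: ρ → (8,17,-7)
closes: descent 1, river 16
min |a| on river = 1

1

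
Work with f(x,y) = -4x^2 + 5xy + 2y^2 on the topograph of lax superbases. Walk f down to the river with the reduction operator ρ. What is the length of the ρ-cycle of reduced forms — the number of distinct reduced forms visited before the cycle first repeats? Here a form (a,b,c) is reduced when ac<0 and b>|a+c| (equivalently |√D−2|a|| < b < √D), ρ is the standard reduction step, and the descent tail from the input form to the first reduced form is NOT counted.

D = 57, ⌊√D⌋ = 7
river: ρ → (2,7,-1)
river: ρ → (-1,7,2)
river: ρ → (2,5,-4)
river: ρ → (-4,3,3)
river: ρ → (3,3,-4)
river: ρ → (-4,5,2)
ρ-cycle length = 6 (tail of 0 descent steps not counted)

6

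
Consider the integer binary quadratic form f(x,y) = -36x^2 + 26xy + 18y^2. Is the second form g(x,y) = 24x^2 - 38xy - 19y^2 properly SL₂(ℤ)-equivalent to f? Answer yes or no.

D₁ = 3268, D₂ = 3268
river cycle of f (length 6): (18, 46, -16), (-16, 50, 12), (12, 46, -24), (-24, 50, 8), (8, 46, -36), (-36, 26, 18)
river cycle of g (length 6): (-19, 38, 24), (24, 10, -33), (-33, 56, 1), (1, 56, -33), (-33, 10, 24), (24, 38, -19)
cycles differ ⇒ inequivalent

no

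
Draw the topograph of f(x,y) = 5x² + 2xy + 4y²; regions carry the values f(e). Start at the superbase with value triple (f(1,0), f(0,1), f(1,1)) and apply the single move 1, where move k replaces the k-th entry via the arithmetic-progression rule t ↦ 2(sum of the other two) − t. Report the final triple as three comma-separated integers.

start (5,4,11) = (f(1,0),f(0,1),f(1,1))
replace slot 1: 2·(4+11) − 5 = 25 → (25,4,11)

25,4,11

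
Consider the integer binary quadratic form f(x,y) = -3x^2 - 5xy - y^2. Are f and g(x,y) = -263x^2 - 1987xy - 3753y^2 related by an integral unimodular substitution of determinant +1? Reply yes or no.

D₁ = 13, D₂ = 13
river cycle of f (length 2): (-1, 3, 1), (1, 3, -1)
river cycle of g (length 2): (1, 3, -1), (-1, 3, 1)
cycles coincide ⇒ equivalent

yes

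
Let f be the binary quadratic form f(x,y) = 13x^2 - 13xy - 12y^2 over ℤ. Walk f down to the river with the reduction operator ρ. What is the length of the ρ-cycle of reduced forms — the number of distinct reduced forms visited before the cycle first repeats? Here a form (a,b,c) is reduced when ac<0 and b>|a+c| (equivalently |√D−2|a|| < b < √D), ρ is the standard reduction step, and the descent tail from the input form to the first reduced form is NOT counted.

D = 793, ⌊√D⌋ = 28
descent: ρ → (-12,13,13)  [lands on river]
river: ρ → (13,13,-12)
river: ρ → (-12,11,14)
river: ρ → (14,17,-9)
river: ρ → (-9,19,12)
river: ρ → (12,5,-16)
river: ρ → (-16,27,1)
river: ρ → (1,27,-16)
river: ρ → (-16,5,12)
river: ρ → (12,19,-9)
river: ρ → (-9,17,14)
river: ρ → (14,11,-12)
ρ-cycle length = 12 (tail of 1 descent step not counted)

12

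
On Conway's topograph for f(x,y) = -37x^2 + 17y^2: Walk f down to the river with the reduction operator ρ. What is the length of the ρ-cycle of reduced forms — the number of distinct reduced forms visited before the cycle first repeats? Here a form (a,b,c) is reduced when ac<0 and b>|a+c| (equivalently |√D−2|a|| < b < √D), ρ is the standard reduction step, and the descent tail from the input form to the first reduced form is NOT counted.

D = 2516, ⌊√D⌋ = 50
descent: ρ → (17,34,-20)  [lands on river]
river: ρ → (-20,46,5)
river: ρ → (5,44,-29)
river: ρ → (-29,14,20)
river: ρ → (20,26,-23)
river: ρ → (-23,20,23)
river: ρ → (23,26,-20)
river: ρ → (-20,14,29)
river: ρ → (29,44,-5)
river: ρ → (-5,46,20)
river: ρ → (20,34,-17)
river: ρ → (-17,34,20)
river: ρ → (20,46,-5)
river: ρ → (-5,44,29)
river: ρ → (29,14,-20)
river: ρ → (-20,26,23)
river: ρ → (23,20,-23)
river: ρ → (-23,26,20)
river: ρ → (20,14,-29)
river: ρ → (-29,44,5)
river: ρ → (5,46,-20)
river: ρ → (-20,34,17)
ρ-cycle length = 22 (tail of 1 descent step not counted)

22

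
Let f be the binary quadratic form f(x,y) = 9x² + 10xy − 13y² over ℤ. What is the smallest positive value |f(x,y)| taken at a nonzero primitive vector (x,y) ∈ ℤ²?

river: ρ → (-13,16,6)
river: ρ → (6,20,-7)
river: ρ → (-7,22,3)
river: ρ → (3,20,-14)
river: ρ → (-14,8,9)
river: ρ → (9,10,-13)
closes: descent 0, river 6
min |a| on river = 3

3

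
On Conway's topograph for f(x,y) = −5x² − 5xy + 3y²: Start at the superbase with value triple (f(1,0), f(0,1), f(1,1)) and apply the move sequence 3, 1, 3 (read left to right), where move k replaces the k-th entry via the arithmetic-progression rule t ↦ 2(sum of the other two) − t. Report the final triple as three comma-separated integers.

start (-5,3,-7) = (f(1,0),f(0,1),f(1,1))
replace slot 3: 2·((-5)+3) − (-7) = 3 → (-5,3,3)
replace slot 1: 2·(3+3) − (-5) = 17 → (17,3,3)
replace slot 3: 2·(17+3) − 3 = 37 → (17,3,37)

17,3,37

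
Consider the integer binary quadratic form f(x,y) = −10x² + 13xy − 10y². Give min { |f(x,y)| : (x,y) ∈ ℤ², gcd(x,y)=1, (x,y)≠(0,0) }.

translate: b→7 (≡-13 mod 20), so (10,-13,10)→(10,7,7)
flip: (10,7,7)→(7,-7,10)
translate: b→7 (≡-7 mod 14), so (7,-7,10)→(7,7,10)
reduced (well bottom): (7,7,10) with a≤c, −a<b≤a
well minimum |f| = |-7| = 7 (negative-definite)

7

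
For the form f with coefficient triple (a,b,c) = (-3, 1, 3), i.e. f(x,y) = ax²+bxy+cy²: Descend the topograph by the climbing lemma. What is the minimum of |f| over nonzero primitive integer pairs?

river: ρ → (3,5,-1)
river: ρ → (-1,5,3)
river: ρ → (3,1,-3)
river: ρ → (-3,5,1)
river: ρ → (1,5,-3)
river: ρ → (-3,1,3)
closes: descent 0, river 6
min |a| on river = 1

1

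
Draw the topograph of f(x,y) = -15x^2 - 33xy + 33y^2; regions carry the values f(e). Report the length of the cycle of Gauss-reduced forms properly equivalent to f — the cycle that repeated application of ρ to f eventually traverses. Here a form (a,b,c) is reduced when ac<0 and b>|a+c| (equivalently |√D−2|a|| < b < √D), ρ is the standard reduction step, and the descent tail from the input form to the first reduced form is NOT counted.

D = 3069, ⌊√D⌋ = 55
descent: ρ → (33,33,-15)  [lands on river]
river: ρ → (-15,27,39)
river: ρ → (39,51,-3)
river: ρ → (-3,51,39)
river: ρ → (39,27,-15)
river: ρ → (-15,33,33)
ρ-cycle length = 6 (tail of 1 descent step not counted)

6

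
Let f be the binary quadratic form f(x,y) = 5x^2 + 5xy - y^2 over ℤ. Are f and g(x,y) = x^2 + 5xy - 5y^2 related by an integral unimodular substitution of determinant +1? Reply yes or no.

D₁ = 45, D₂ = 45
river cycle of f (length 2): (-1, 5, 5), (5, 5, -1)
river cycle of g (length 2): (-5, 5, 1), (1, 5, -5)
cycles differ ⇒ inequivalent

no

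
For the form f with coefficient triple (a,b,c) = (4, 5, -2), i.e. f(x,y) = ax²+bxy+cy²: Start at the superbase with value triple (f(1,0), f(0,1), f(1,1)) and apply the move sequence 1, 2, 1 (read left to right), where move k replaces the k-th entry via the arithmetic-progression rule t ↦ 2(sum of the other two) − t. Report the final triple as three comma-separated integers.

start (4,-2,7) = (f(1,0),f(0,1),f(1,1))
replace slot 1: 2·((-2)+7) − 4 = 6 → (6,-2,7)
replace slot 2: 2·(6+7) − (-2) = 28 → (6,28,7)
replace slot 1: 2·(28+7) − 6 = 64 → (64,28,7)

64,28,7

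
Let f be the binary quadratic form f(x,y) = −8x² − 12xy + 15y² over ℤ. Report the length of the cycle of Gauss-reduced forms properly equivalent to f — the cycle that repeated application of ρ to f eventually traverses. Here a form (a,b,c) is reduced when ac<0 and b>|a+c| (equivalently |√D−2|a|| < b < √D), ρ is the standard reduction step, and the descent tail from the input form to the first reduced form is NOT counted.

D = 624, ⌊√D⌋ = 24
descent: ρ → (15,12,-8)  [lands on river]
river: ρ → (-8,20,7)
river: ρ → (7,22,-5)
river: ρ → (-5,18,15)
ρ-cycle length = 4 (tail of 1 descent step not counted)

4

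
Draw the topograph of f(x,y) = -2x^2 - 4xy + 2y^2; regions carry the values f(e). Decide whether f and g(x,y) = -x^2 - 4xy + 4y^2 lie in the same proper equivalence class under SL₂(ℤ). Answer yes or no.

D₁ = 32, D₂ = 32
river cycle of f (length 2): (2, 4, -2), (-2, 4, 2)
river cycle of g (length 2): (4, 4, -1), (-1, 4, 4)
cycles differ ⇒ inequivalent

no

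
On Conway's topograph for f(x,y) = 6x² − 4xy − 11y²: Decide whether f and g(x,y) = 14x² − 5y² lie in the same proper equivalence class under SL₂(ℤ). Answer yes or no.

D₁ = 280, D₂ = 280
river cycle of f (length 6): (6, 8, -9), (-9, 10, 5), (5, 10, -9), (-9, 8, 6), (6, 16, -1), (-1, 16, 6)
river cycle of g (length 6): (-5, 10, 9), (9, 8, -6), (-6, 16, 1), (1, 16, -6), (-6, 8, 9), (9, 10, -5)
cycles differ ⇒ inequivalent

no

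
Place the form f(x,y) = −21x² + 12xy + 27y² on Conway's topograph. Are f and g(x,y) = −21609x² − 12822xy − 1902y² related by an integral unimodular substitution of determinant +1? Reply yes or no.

D₁ = 2412, D₂ = 2412
river cycle of f (length 10): (27, 42, -6), (-6, 42, 27), (27, 12, -21), (-21, 30, 18), (18, 42, -9), (-9, 48, 3), (3, 48, -9), (-9, 42, 18), (18, 30, -21), (-21, 12, 27)
river cycle of g (length 10): (-21, 12, 27), (27, 42, -6), (-6, 42, 27), (27, 12, -21), (-21, 30, 18), (18, 42, -9), (-9, 48, 3), (3, 48, -9), (-9, 42, 18), (18, 30, -21)
cycles coincide ⇒ equivalent

yes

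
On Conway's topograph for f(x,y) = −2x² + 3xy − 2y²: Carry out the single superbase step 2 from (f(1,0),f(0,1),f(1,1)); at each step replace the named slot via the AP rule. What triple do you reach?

start (-2,-2,-1) = (f(1,0),f(0,1),f(1,1))
replace slot 2: 2·((-2)+(-1)) − (-2) = -4 → (-2,-4,-1)

-2,-4,-1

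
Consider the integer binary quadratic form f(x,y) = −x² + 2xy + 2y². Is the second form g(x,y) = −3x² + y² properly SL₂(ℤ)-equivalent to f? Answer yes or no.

D₁ = 12, D₂ = 12
river cycle of f (length 2): (2, 2, -1), (-1, 2, 2)
river cycle of g (length 2): (1, 2, -2), (-2, 2, 1)
cycles differ ⇒ inequivalent

no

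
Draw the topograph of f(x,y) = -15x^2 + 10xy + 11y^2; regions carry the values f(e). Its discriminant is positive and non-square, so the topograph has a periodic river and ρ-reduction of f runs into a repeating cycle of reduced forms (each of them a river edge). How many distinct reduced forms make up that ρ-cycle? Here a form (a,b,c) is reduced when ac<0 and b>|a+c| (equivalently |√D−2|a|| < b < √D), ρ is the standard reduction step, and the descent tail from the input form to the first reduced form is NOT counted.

D = 760, ⌊√D⌋ = 27
river: ρ → (11,12,-14)
river: ρ → (-14,16,9)
river: ρ → (9,20,-10)
river: ρ → (-10,20,9)
river: ρ → (9,16,-14)
river: ρ → (-14,12,11)
river: ρ → (11,10,-15)
river: ρ → (-15,20,6)
river: ρ → (6,16,-21)
river: ρ → (-21,26,1)
river: ρ → (1,26,-21)
river: ρ → (-21,16,6)
river: ρ → (6,20,-15)
river: ρ → (-15,10,11)
ρ-cycle length = 14 (tail of 0 descent steps not counted)

14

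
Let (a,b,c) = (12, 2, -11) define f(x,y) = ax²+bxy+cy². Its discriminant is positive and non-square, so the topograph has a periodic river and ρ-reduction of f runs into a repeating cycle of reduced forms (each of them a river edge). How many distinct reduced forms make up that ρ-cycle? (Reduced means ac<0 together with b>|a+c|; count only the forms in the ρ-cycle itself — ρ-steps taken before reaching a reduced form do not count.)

D = 532, ⌊√D⌋ = 23
river: ρ → (-11,20,3)
river: ρ → (3,22,-4)
river: ρ → (-4,18,13)
river: ρ → (13,8,-9)
river: ρ → (-9,10,12)
river: ρ → (12,14,-7)
river: ρ → (-7,14,12)
river: ρ → (12,10,-9)
river: ρ → (-9,8,13)
river: ρ → (13,18,-4)
river: ρ → (-4,22,3)
river: ρ → (3,20,-11)
river: ρ → (-11,2,12)
river: ρ → (12,22,-1)
river: ρ → (-1,22,12)
river: ρ → (12,2,-11)
ρ-cycle length = 16 (tail of 0 descent steps not counted)

16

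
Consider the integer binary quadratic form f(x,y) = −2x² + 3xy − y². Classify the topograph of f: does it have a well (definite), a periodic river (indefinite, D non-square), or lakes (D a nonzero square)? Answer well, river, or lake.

D = b²−4ac = 3² − 4·(-2)·(-1) = 1
D = 1² is a perfect square ⇒ form factors over ℤ ⇒ lakes

lake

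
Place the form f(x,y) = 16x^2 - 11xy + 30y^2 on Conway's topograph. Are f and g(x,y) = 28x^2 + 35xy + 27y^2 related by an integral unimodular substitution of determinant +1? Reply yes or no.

D₁ = -1799, D₂ = -1799
f: reduced (well bottom): (16,-11,30) with a≤c, −a<b≤a
g: translate: b→-21 (≡35 mod 56), so (28,35,27)→(28,-21,20)
g: flip: (28,-21,20)→(20,21,28)
g: translate: b→-19 (≡21 mod 40), so (20,21,28)→(20,-19,27)
g: reduced (well bottom): (20,-19,27) with a≤c, −a<b≤a
reduced forms (16, -11, 30) vs (20, -19, 27) ⇒ inequivalent

no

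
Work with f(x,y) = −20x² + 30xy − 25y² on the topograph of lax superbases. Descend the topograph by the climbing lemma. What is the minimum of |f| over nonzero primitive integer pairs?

translate: b→10 (≡-30 mod 40), so (20,-30,25)→(20,10,15)
flip: (20,10,15)→(15,-10,20)
reduced (well bottom): (15,-10,20) with a≤c, −a<b≤a
well minimum |f| = |-15| = 15 (negative-definite)

15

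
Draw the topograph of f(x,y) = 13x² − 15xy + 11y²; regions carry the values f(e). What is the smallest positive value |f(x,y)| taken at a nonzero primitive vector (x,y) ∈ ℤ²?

translate: b→11 (≡-15 mod 26), so (13,-15,11)→(13,11,9)
flip: (13,11,9)→(9,-11,13)
translate: b→7 (≡-11 mod 18), so (9,-11,13)→(9,7,11)
reduced (well bottom): (9,7,11) with a≤c, −a<b≤a
well minimum = a = 9

9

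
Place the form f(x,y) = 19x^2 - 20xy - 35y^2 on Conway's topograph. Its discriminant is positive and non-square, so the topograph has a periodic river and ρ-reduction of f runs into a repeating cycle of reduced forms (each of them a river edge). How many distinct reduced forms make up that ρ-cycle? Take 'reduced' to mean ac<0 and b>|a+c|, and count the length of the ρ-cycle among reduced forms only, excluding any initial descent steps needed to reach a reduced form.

D = 3060, ⌊√D⌋ = 55
descent: ρ → (-35,20,19)  [lands on river]
river: ρ → (19,18,-36)
river: ρ → (-36,54,1)
river: ρ → (1,54,-36)
river: ρ → (-36,18,19)
river: ρ → (19,20,-35)
river: ρ → (-35,50,4)
river: ρ → (4,54,-9)
river: ρ → (-9,54,4)
river: ρ → (4,50,-35)
ρ-cycle length = 10 (tail of 1 descent step not counted)

10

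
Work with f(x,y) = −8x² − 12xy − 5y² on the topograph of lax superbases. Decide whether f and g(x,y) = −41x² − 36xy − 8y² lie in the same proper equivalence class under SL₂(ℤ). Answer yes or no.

D₁ = -16, D₂ = -16
f is negative-definite; reduce −f:
−f: translate: b→-4 (≡12 mod 16), so (8,12,5)→(8,-4,1)
−f: flip: (8,-4,1)→(1,4,8)
−f: translate: b→0 (≡4 mod 2), so (1,4,8)→(1,0,4)
−f: reduced (well bottom): (1,0,4) with a≤c, −a<b≤a
flip sign back: reduced form of f is (-1,0,-4)
g is negative-definite; reduce −g:
−g: flip: (41,36,8)→(8,-36,41)
−g: translate: b→-4 (≡-36 mod 16), so (8,-36,41)→(8,-4,1)
−g: flip: (8,-4,1)→(1,4,8)
−g: translate: b→0 (≡4 mod 2), so (1,4,8)→(1,0,4)
−g: reduced (well bottom): (1,0,4) with a≤c, −a<b≤a
flip sign back: reduced form of g is (-1,0,-4)
reduced forms (-1, 0, -4) vs (-1, 0, -4) ⇒ equivalent

yes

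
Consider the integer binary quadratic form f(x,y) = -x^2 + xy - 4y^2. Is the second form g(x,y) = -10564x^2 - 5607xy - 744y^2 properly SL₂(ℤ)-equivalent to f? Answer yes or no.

D₁ = -15, D₂ = -15
f is negative-definite; reduce −f:
−f: translate: b→1 (≡-1 mod 2), so (1,-1,4)→(1,1,4)
−f: reduced (well bottom): (1,1,4) with a≤c, −a<b≤a
flip sign back: reduced form of f is (-1,-1,-4)
g is negative-definite; reduce −g:
−g: flip: (10564,5607,744)→(744,-5607,10564)
−g: translate: b→345 (≡-5607 mod 1488), so (744,-5607,10564)→(744,345,40)
−g: flip: (744,345,40)→(40,-345,744)
−g: translate: b→-25 (≡-345 mod 80), so (40,-345,744)→(40,-25,4)
−g: flip: (40,-25,4)→(4,25,40)
−g: translate: b→1 (≡25 mod 8), so (4,25,40)→(4,1,1)
−g: flip: (4,1,1)→(1,-1,4)
−g: translate: b→1 (≡-1 mod 2), so (1,-1,4)→(1,1,4)
−g: reduced (well bottom): (1,1,4) with a≤c, −a<b≤a
flip sign back: reduced form of g is (-1,-1,-4)
reduced forms (-1, -1, -4) vs (-1, -1, -4) ⇒ equivalent

yes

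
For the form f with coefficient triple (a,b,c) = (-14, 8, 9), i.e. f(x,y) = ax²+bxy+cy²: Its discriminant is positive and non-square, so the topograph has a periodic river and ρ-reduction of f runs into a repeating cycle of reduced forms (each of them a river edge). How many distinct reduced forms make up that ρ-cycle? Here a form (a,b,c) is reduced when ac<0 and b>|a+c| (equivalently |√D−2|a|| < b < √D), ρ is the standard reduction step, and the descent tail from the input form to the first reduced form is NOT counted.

D = 568, ⌊√D⌋ = 23
river: ρ → (9,10,-13)
river: ρ → (-13,16,6)
river: ρ → (6,20,-7)
river: ρ → (-7,22,3)
river: ρ → (3,20,-14)
river: ρ → (-14,8,9)
ρ-cycle length = 6 (tail of 0 descent steps not counted)

6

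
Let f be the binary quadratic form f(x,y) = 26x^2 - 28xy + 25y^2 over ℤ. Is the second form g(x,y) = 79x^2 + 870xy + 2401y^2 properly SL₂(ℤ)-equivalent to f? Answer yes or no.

D₁ = -1816, D₂ = -1816
f: translate: b→24 (≡-28 mod 52), so (26,-28,25)→(26,24,23)
f: flip: (26,24,23)→(23,-24,26)
f: translate: b→22 (≡-24 mod 46), so (23,-24,26)→(23,22,25)
f: reduced (well bottom): (23,22,25) with a≤c, −a<b≤a
g: translate: b→-78 (≡870 mod 158), so (79,870,2401)→(79,-78,25)
g: flip: (79,-78,25)→(25,78,79)
g: translate: b→-22 (≡78 mod 50), so (25,78,79)→(25,-22,23)
g: flip: (25,-22,23)→(23,22,25)
g: reduced (well bottom): (23,22,25) with a≤c, −a<b≤a
reduced forms (23, 22, 25) vs (23, 22, 25) ⇒ equivalent

yes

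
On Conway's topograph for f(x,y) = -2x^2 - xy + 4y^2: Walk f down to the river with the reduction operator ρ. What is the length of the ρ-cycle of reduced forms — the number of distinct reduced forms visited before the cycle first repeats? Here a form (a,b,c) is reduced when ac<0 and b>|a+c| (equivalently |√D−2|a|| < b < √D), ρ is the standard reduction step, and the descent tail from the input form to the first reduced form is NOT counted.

D = 33, ⌊√D⌋ = 5
descent: ρ → (4,1,-2)
descent: ρ → (-2,3,3)  [lands on river]
river: ρ → (3,3,-2)
river: ρ → (-2,5,1)
river: ρ → (1,5,-2)
ρ-cycle length = 4 (tail of 2 descent steps not counted)

4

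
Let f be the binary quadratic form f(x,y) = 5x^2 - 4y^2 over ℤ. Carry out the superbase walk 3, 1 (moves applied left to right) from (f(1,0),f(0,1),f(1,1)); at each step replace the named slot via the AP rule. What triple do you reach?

start (5,-4,1) = (f(1,0),f(0,1),f(1,1))
replace slot 3: 2·(5+(-4)) − 1 = 1 → (5,-4,1)
replace slot 1: 2·((-4)+1) − 5 = -11 → (-11,-4,1)

-11,-4,1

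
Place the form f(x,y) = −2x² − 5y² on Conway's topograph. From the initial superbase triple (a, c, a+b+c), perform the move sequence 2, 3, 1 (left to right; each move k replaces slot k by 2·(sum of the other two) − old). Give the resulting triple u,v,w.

start (-2,-5,-7) = (f(1,0),f(0,1),f(1,1))
replace slot 2: 2·((-2)+(-7)) − (-5) = -13 → (-2,-13,-7)
replace slot 3: 2·((-2)+(-13)) − (-7) = -23 → (-2,-13,-23)
replace slot 1: 2·((-13)+(-23)) − (-2) = -70 → (-70,-13,-23)

-70,-13,-23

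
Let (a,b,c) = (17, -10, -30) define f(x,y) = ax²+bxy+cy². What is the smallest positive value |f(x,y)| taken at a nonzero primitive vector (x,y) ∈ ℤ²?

descent: ρ → (-30,10,17)
descent: ρ → (17,24,-23)  [lands on river]
river: ρ → (-23,22,18)
river: ρ → (18,14,-27)
river: ρ → (-27,40,5)
river: ρ → (5,40,-27)
river: ρ → (-27,14,18)
river: ρ → (18,22,-23)
river: ρ → (-23,24,17)
river: ρ → (17,44,-3)
river: ρ → (-3,46,2)
river: ρ → (2,46,-3)
river: ρ → (-3,44,17)
closes: descent 2, river 12
min |a| on river = 2

2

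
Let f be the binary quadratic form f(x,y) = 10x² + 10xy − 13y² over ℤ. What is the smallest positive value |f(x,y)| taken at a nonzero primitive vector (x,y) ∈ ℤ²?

river: ρ → (-13,16,7)
river: ρ → (7,12,-17)
river: ρ → (-17,22,2)
river: ρ → (2,22,-17)
river: ρ → (-17,12,7)
river: ρ → (7,16,-13)
river: ρ → (-13,10,10)
river: ρ → (10,10,-13)
closes: descent 0, river 8
min |a| on river = 2

2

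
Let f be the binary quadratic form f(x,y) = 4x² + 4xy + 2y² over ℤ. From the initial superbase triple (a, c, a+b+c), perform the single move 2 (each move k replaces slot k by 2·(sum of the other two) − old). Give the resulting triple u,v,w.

start (4,2,10) = (f(1,0),f(0,1),f(1,1))
replace slot 2: 2·(4+10) − 2 = 26 → (4,26,10)

4,26,10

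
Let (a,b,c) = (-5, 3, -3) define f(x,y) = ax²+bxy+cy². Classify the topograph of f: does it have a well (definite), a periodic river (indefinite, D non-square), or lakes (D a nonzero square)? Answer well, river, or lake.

D = b²−4ac = 3² − 4·(-5)·(-3) = -51
D < 0 ⇒ definite ⇒ every region one sign ⇒ single well

well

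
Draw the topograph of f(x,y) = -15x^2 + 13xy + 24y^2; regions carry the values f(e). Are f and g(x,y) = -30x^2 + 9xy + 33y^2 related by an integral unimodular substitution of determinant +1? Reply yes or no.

D₁ = 1609, D₂ = 4041
discriminants differ ⇒ not SL₂(ℤ)-equivalent

no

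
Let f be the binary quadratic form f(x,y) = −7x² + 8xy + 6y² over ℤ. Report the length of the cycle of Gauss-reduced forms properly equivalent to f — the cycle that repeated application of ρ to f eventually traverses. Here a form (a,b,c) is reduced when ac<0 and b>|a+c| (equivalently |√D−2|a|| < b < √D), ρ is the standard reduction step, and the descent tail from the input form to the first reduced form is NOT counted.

D = 232, ⌊√D⌋ = 15
river: ρ → (6,4,-9)
river: ρ → (-9,14,1)
river: ρ → (1,14,-9)
river: ρ → (-9,4,6)
river: ρ → (6,8,-7)
river: ρ → (-7,6,7)
river: ρ → (7,8,-6)
river: ρ → (-6,4,9)
river: ρ → (9,14,-1)
river: ρ → (-1,14,9)
river: ρ → (9,4,-6)
river: ρ → (-6,8,7)
river: ρ → (7,6,-7)
river: ρ → (-7,8,6)
ρ-cycle length = 14 (tail of 0 descent steps not counted)

14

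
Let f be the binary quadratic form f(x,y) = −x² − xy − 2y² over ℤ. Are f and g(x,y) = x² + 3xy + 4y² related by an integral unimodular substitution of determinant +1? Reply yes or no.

D₁ = -7, D₂ = -7
f is negative-definite; reduce −f:
−f: reduced (well bottom): (1,1,2) with a≤c, −a<b≤a
flip sign back: reduced form of f is (-1,-1,-2)
g: translate: b→1 (≡3 mod 2), so (1,3,4)→(1,1,2)
g: reduced (well bottom): (1,1,2) with a≤c, −a<b≤a
reduced forms (-1, -1, -2) vs (1, 1, 2) ⇒ inequivalent

no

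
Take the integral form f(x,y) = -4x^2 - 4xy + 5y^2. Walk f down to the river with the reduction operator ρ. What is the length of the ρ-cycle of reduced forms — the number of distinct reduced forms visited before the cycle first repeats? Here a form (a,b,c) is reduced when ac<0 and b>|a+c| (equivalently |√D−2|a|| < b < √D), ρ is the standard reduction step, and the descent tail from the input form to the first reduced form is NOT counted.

D = 96, ⌊√D⌋ = 9
descent: ρ → (5,4,-4)  [lands on river]
river: ρ → (-4,4,5)
river: ρ → (5,6,-3)
river: ρ → (-3,6,5)
ρ-cycle length = 4 (tail of 1 descent step not counted)

4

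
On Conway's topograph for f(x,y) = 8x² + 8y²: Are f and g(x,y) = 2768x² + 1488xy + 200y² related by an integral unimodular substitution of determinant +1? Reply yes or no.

D₁ = -256, D₂ = -256
f: reduced (well bottom): (8,0,8) with a≤c, −a<b≤a
g: flip: (2768,1488,200)→(200,-1488,2768)
g: translate: b→112 (≡-1488 mod 400), so (200,-1488,2768)→(200,112,16)
g: flip: (200,112,16)→(16,-112,200)
g: translate: b→16 (≡-112 mod 32), so (16,-112,200)→(16,16,8)
g: flip: (16,16,8)→(8,-16,16)
g: translate: b→0 (≡-16 mod 16), so (8,-16,16)→(8,0,8)
g: reduced (well bottom): (8,0,8) with a≤c, −a<b≤a
reduced forms (8, 0, 8) vs (8, 0, 8) ⇒ equivalent

yes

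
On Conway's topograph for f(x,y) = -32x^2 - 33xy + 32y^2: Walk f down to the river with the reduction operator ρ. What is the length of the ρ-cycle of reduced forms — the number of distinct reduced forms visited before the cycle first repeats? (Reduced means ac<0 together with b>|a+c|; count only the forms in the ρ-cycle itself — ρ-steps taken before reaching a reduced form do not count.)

D = 5185, ⌊√D⌋ = 72
descent: ρ → (32,33,-32)  [lands on river]
river: ρ → (-32,31,33)
river: ρ → (33,35,-30)
river: ρ → (-30,25,38)
river: ρ → (38,51,-17)
river: ρ → (-17,51,38)
river: ρ → (38,25,-30)
river: ρ → (-30,35,33)
river: ρ → (33,31,-32)
river: ρ → (-32,33,32)
river: ρ → (32,31,-33)
river: ρ → (-33,35,30)
river: ρ → (30,25,-38)
river: ρ → (-38,51,17)
river: ρ → (17,51,-38)
river: ρ → (-38,25,30)
river: ρ → (30,35,-33)
river: ρ → (-33,31,32)
ρ-cycle length = 18 (tail of 1 descent step not counted)

18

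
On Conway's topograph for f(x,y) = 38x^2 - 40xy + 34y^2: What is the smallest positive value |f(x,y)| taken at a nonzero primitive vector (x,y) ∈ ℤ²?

translate: b→36 (≡-40 mod 76), so (38,-40,34)→(38,36,32)
flip: (38,36,32)→(32,-36,38)
translate: b→28 (≡-36 mod 64), so (32,-36,38)→(32,28,34)
reduced (well bottom): (32,28,34) with a≤c, −a<b≤a
well minimum = a = 32

32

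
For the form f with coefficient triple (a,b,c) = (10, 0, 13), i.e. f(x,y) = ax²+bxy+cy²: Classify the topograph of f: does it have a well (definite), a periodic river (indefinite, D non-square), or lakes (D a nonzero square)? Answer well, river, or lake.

D = b²−4ac = 0² − 4·10·13 = -520
D < 0 ⇒ definite ⇒ every region one sign ⇒ single well

well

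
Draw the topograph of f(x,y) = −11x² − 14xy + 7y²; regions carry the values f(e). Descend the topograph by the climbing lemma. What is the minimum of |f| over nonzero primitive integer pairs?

descent: ρ → (7,14,-11)  [lands on river]
river: ρ → (-11,8,10)
river: ρ → (10,12,-9)
river: ρ → (-9,6,13)
river: ρ → (13,20,-2)
river: ρ → (-2,20,13)
river: ρ → (13,6,-9)
river: ρ → (-9,12,10)
river: ρ → (10,8,-11)
river: ρ → (-11,14,7)
closes: descent 1, river 10
min |a| on river = 2

2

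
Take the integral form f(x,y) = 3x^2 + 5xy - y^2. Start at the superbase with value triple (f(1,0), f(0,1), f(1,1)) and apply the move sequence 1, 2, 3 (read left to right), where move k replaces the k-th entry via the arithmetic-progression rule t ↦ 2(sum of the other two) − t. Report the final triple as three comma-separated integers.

start (3,-1,7) = (f(1,0),f(0,1),f(1,1))
replace slot 1: 2·((-1)+7) − 3 = 9 → (9,-1,7)
replace slot 2: 2·(9+7) − (-1) = 33 → (9,33,7)
replace slot 3: 2·(9+33) − 7 = 77 → (9,33,77)

9,33,77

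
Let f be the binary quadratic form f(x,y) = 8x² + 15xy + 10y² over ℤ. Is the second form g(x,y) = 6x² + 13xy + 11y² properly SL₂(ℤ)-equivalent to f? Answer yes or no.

D₁ = -95, D₂ = -95
f: translate: b→-1 (≡15 mod 16), so (8,15,10)→(8,-1,3)
f: flip: (8,-1,3)→(3,1,8)
f: reduced (well bottom): (3,1,8) with a≤c, −a<b≤a
g: translate: b→1 (≡13 mod 12), so (6,13,11)→(6,1,4)
g: flip: (6,1,4)→(4,-1,6)
g: reduced (well bottom): (4,-1,6) with a≤c, −a<b≤a
reduced forms (3, 1, 8) vs (4, -1, 6) ⇒ inequivalent

no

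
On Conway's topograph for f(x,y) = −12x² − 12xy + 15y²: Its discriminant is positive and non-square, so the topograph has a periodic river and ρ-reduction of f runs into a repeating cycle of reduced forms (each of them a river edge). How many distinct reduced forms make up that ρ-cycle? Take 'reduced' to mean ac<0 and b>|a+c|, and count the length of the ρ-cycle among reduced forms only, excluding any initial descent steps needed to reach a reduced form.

D = 864, ⌊√D⌋ = 29
descent: ρ → (15,12,-12)  [lands on river]
river: ρ → (-12,12,15)
river: ρ → (15,18,-9)
river: ρ → (-9,18,15)
ρ-cycle length = 4 (tail of 1 descent step not counted)

4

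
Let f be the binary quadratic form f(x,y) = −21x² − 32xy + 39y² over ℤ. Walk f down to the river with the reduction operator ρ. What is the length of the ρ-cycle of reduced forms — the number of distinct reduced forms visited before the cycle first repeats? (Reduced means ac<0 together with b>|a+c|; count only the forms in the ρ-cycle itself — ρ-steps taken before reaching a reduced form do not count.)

D = 4300, ⌊√D⌋ = 65
descent: ρ → (39,32,-21)  [lands on river]
river: ρ → (-21,52,19)
river: ρ → (19,62,-6)
river: ρ → (-6,58,39)
river: ρ → (39,20,-25)
river: ρ → (-25,30,34)
river: ρ → (34,38,-21)
river: ρ → (-21,46,26)
river: ρ → (26,58,-9)
river: ρ → (-9,50,50)
river: ρ → (50,50,-9)
river: ρ → (-9,58,26)
river: ρ → (26,46,-21)
river: ρ → (-21,38,34)
river: ρ → (34,30,-25)
river: ρ → (-25,20,39)
river: ρ → (39,58,-6)
river: ρ → (-6,62,19)
river: ρ → (19,52,-21)
river: ρ → (-21,32,39)
river: ρ → (39,46,-14)
river: ρ → (-14,38,51)
river: ρ → (51,64,-1)
river: ρ → (-1,64,51)
river: ρ → (51,38,-14)
river: ρ → (-14,46,39)
ρ-cycle length = 26 (tail of 1 descent step not counted)

26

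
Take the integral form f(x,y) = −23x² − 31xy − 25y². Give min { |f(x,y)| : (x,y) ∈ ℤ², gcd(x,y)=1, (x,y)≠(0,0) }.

translate: b→-15 (≡31 mod 46), so (23,31,25)→(23,-15,17)
flip: (23,-15,17)→(17,15,23)
reduced (well bottom): (17,15,23) with a≤c, −a<b≤a
well minimum |f| = |-17| = 17 (negative-definite)

17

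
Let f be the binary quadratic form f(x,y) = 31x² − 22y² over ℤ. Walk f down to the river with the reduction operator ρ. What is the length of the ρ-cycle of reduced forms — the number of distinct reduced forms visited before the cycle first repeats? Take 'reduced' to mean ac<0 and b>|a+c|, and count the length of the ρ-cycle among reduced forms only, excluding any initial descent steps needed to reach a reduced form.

D = 2728, ⌊√D⌋ = 52
descent: ρ → (-22,44,9)  [lands on river]
river: ρ → (9,46,-17)
river: ρ → (-17,22,33)
river: ρ → (33,44,-6)
river: ρ → (-6,52,1)
river: ρ → (1,52,-6)
river: ρ → (-6,44,33)
river: ρ → (33,22,-17)
river: ρ → (-17,46,9)
river: ρ → (9,44,-22)
ρ-cycle length = 10 (tail of 1 descent step not counted)

10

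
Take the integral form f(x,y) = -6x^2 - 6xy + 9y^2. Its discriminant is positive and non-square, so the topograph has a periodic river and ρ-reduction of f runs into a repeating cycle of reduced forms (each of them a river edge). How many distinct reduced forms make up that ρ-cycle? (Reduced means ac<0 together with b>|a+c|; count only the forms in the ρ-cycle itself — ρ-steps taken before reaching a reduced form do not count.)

D = 252, ⌊√D⌋ = 15
descent: ρ → (9,6,-6)  [lands on river]
river: ρ → (-6,6,9)
river: ρ → (9,12,-3)
river: ρ → (-3,12,9)
ρ-cycle length = 4 (tail of 1 descent step not counted)

4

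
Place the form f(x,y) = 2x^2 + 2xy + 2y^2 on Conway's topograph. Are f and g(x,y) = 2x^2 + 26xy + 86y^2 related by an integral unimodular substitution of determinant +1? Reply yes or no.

D₁ = -12, D₂ = -12
f: reduced (well bottom): (2,2,2) with a≤c, −a<b≤a
g: translate: b→2 (≡26 mod 4), so (2,26,86)→(2,2,2)
g: reduced (well bottom): (2,2,2) with a≤c, −a<b≤a
reduced forms (2, 2, 2) vs (2, 2, 2) ⇒ equivalent

yes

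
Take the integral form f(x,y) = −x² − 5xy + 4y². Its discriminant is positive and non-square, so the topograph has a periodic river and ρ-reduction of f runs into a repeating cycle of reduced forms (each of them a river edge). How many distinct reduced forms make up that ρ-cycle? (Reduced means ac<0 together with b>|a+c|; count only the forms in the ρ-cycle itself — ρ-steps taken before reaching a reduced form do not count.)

D = 41, ⌊√D⌋ = 6
descent: ρ → (4,5,-1)  [lands on river]
river: ρ → (-1,5,4)
river: ρ → (4,3,-2)
river: ρ → (-2,5,2)
river: ρ → (2,3,-4)
river: ρ → (-4,5,1)
river: ρ → (1,5,-4)
river: ρ → (-4,3,2)
river: ρ → (2,5,-2)
river: ρ → (-2,3,4)
ρ-cycle length = 10 (tail of 1 descent step not counted)

10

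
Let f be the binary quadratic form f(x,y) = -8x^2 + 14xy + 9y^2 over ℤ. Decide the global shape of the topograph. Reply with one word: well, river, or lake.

D = b²−4ac = 14² − 4·(-8)·9 = 484
D = 22² is a perfect square ⇒ form factors over ℤ ⇒ lakes

lake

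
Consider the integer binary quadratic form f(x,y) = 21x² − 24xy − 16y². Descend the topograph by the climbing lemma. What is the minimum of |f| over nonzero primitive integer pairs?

descent: ρ → (-16,24,21)  [lands on river]
river: ρ → (21,18,-19)
river: ρ → (-19,20,20)
river: ρ → (20,20,-19)
river: ρ → (-19,18,21)
river: ρ → (21,24,-16)
river: ρ → (-16,40,5)
river: ρ → (5,40,-16)
closes: descent 1, river 8
min |a| on river = 5

5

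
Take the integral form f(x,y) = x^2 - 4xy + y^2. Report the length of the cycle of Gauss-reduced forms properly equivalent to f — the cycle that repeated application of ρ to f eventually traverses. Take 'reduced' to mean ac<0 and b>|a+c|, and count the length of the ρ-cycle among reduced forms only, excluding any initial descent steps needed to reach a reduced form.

D = 12, ⌊√D⌋ = 3
descent: ρ → (1,2,-2)  [lands on river]
river: ρ → (-2,2,1)
ρ-cycle length = 2 (tail of 1 descent step not counted)

2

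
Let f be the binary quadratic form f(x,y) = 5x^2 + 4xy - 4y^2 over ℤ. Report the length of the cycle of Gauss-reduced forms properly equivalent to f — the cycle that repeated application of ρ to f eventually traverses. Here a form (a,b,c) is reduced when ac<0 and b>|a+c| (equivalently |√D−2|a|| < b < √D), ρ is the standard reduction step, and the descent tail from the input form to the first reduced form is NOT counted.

D = 96, ⌊√D⌋ = 9
river: ρ → (-4,4,5)
river: ρ → (5,6,-3)
river: ρ → (-3,6,5)
river: ρ → (5,4,-4)
ρ-cycle length = 4 (tail of 0 descent steps not counted)

4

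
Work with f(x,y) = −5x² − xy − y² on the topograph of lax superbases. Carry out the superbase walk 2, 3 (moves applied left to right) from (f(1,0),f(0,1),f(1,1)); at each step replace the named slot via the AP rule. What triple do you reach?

start (-5,-1,-7) = (f(1,0),f(0,1),f(1,1))
replace slot 2: 2·((-5)+(-7)) − (-1) = -23 → (-5,-23,-7)
replace slot 3: 2·((-5)+(-23)) − (-7) = -49 → (-5,-23,-49)

-5,-23,-49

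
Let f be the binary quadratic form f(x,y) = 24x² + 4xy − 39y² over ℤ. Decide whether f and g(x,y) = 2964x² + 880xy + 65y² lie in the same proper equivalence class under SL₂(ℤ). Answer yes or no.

D₁ = 3760, D₂ = 3760
river cycle of f (length 10): (24, 52, -11), (-11, 58, 9), (9, 50, -35), (-35, 20, 24), (24, 28, -31), (-31, 34, 21), (21, 50, -15), (-15, 40, 36), (36, 32, -19), (-19, 44, 24)
river cycle of g (length 10): (-11, 58, 9), (9, 50, -35), (-35, 20, 24), (24, 28, -31), (-31, 34, 21), (21, 50, -15), (-15, 40, 36), (36, 32, -19), (-19, 44, 24), (24, 52, -11)
cycles coincide ⇒ equivalent

yes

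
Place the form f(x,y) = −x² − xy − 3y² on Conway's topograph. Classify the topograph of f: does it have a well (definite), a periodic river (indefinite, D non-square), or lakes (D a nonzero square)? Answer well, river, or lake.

D = b²−4ac = (-1)² − 4·(-1)·(-3) = -11
D < 0 ⇒ definite ⇒ every region one sign ⇒ single well

well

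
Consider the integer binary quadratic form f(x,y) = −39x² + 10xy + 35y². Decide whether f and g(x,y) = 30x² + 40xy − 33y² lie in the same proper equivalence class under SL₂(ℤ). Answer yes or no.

D₁ = 5560, D₂ = 5560
river cycle of f (length 34): (35, 60, -14), (-14, 52, 51), (51, 50, -15), (-15, 70, 11), (11, 62, -39), (-39, 16, 34), (34, 52, -21), (-21, 74, 1), (1, 74, -21), (-21, 52, 34), … (24 more)
river cycle of g (length 34): (-33, 26, 37), (37, 48, -22), (-22, 40, 45), (45, 50, -17), (-17, 52, 42), (42, 32, -27), (-27, 22, 47), (47, 72, -2), (-2, 72, 47), (47, 22, -27), … (24 more)
cycles differ ⇒ inequivalent

no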